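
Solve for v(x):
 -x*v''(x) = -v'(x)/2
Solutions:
 v(x) = C1 + C2*x^(3/2)


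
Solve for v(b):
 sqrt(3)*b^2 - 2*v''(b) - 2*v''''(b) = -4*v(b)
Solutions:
 v(b) = C1*exp(-b) + C2*exp(b) + C3*sin(sqrt(2)*b) + C4*cos(sqrt(2)*b) - sqrt(3)*b^2/4 - sqrt(3)/4


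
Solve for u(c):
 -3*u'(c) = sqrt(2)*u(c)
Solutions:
 u(c) = C1*exp(-sqrt(2)*c/3)


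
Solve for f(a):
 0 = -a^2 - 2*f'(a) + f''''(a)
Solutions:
 f(a) = C1 + C4*exp(2^(1/3)*a) - a^3/6 + (C2*sin(2^(1/3)*sqrt(3)*a/2) + C3*cos(2^(1/3)*sqrt(3)*a/2))*exp(-2^(1/3)*a/2)


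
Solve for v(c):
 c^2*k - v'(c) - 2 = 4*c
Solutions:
 v(c) = C1 + c^3*k/3 - 2*c^2 - 2*c


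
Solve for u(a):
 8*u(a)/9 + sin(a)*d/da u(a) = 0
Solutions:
 u(a) = C1*(cos(a) + 1)^(4/9)/(cos(a) - 1)^(4/9)


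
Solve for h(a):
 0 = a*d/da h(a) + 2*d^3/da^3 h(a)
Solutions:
 h(a) = C1 + Integral(C2*airyai(-2^(2/3)*a/2) + C3*airybi(-2^(2/3)*a/2), a)


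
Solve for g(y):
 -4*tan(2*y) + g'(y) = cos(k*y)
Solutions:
 g(y) = C1 + Piecewise((sin(k*y)/k, Ne(k, 0)), (y, True)) - 2*log(cos(2*y))


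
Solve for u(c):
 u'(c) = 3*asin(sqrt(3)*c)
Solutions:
 u(c) = C1 + 3*c*asin(sqrt(3)*c) + sqrt(3)*sqrt(1 - 3*c^2)


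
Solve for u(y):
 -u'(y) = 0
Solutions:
 u(y) = C1


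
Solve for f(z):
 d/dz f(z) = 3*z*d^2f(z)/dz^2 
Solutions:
 f(z) = C1 + C2*z^(4/3)


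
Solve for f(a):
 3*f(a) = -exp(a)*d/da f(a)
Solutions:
 f(a) = C1*exp(3*exp(-a))


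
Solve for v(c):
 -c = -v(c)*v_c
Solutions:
 v(c) = -sqrt(C1 + c^2)
 v(c) = sqrt(C1 + c^2)


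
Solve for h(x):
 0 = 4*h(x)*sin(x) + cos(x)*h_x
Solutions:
 h(x) = C1*cos(x)^4


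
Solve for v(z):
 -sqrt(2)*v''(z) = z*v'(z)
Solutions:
 v(z) = C1 + C2*erf(2^(1/4)*z/2)


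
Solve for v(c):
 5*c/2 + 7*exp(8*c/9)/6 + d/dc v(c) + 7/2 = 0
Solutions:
 v(c) = C1 - 5*c^2/4 - 7*c/2 - 21*exp(8*c/9)/16


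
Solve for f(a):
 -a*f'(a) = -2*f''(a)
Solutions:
 f(a) = C1 + C2*erfi(a/2)


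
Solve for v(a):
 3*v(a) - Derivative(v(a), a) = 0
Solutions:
 v(a) = C1*exp(3*a)


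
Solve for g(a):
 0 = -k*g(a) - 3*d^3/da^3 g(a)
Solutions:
 g(a) = C1*exp(3^(2/3)*a*(-k)^(1/3)/3) + C2*exp(a*(-k)^(1/3)*(-3^(2/3) + 3*3^(1/6)*I)/6) + C3*exp(-a*(-k)^(1/3)*(3^(2/3) + 3*3^(1/6)*I)/6)


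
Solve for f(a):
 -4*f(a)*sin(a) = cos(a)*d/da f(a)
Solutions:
 f(a) = C1*cos(a)^4


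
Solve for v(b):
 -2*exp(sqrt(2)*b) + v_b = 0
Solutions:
 v(b) = C1 + sqrt(2)*exp(sqrt(2)*b)


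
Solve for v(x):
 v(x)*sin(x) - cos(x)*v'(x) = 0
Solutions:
 v(x) = C1/cos(x)


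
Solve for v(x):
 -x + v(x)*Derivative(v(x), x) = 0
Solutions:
 v(x) = -sqrt(C1 + x^2)
 v(x) = sqrt(C1 + x^2)


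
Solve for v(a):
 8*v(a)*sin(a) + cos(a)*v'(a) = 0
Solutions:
 v(a) = C1*cos(a)^8


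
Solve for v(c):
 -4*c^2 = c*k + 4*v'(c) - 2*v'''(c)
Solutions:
 v(c) = C1 + C2*exp(-sqrt(2)*c) + C3*exp(sqrt(2)*c) - c^3/3 - c^2*k/8 - c


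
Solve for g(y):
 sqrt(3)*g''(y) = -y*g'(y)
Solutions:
 g(y) = C1 + C2*erf(sqrt(2)*3^(3/4)*y/6)


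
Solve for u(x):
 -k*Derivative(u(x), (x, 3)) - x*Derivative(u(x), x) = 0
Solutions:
 u(x) = C1 + Integral(C2*airyai(x*(-1/k)^(1/3)) + C3*airybi(x*(-1/k)^(1/3)), x)


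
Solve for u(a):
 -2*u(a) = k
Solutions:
 u(a) = -k/2


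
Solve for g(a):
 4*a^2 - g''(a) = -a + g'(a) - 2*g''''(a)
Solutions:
 g(a) = C1 + C4*exp(a) + 4*a^3/3 - 7*a^2/2 + 7*a + (C2*sin(a/2) + C3*cos(a/2))*exp(-a/2)


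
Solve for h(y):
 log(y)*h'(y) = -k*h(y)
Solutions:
 h(y) = C1*exp(-k*li(y))


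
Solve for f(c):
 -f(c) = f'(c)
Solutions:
 f(c) = C1*exp(-c)


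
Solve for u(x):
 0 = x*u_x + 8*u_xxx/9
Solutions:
 u(x) = C1 + Integral(C2*airyai(-3^(2/3)*x/2) + C3*airybi(-3^(2/3)*x/2), x)


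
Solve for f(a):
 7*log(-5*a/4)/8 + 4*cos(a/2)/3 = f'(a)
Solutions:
 f(a) = C1 + 7*a*log(-a)/8 - 7*a*log(2)/4 - 7*a/8 + 7*a*log(5)/8 + 8*sin(a/2)/3


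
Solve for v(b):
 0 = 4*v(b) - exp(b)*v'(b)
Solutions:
 v(b) = C1*exp(-4*exp(-b))


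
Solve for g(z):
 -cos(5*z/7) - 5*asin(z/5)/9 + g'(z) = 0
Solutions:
 g(z) = C1 + 5*z*asin(z/5)/9 + 5*sqrt(25 - z^2)/9 + 7*sin(5*z/7)/5


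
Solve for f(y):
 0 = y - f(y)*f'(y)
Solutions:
 f(y) = -sqrt(C1 + y^2)
 f(y) = sqrt(C1 + y^2)


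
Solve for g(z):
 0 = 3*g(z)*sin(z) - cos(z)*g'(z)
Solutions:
 g(z) = C1/cos(z)^3


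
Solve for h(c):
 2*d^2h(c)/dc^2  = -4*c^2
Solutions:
 h(c) = C1 + C2*c - c^4/6


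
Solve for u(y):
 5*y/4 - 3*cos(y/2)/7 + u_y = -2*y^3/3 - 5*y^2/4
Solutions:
 u(y) = C1 - y^4/6 - 5*y^3/12 - 5*y^2/8 + 6*sin(y/2)/7


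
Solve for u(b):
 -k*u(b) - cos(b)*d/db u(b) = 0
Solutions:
 u(b) = C1*exp(k*(log(sin(b) - 1) - log(sin(b) + 1))/2)


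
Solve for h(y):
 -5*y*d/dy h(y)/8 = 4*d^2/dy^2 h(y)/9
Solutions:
 h(y) = C1 + C2*erf(3*sqrt(5)*y/8)


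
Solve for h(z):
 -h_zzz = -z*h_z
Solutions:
 h(z) = C1 + Integral(C2*airyai(z) + C3*airybi(z), z)


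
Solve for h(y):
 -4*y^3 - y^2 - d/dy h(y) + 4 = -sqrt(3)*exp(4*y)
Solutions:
 h(y) = C1 - y^4 - y^3/3 + 4*y + sqrt(3)*exp(4*y)/4


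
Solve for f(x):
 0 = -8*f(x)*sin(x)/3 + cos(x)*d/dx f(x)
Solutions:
 f(x) = C1/cos(x)^(8/3)


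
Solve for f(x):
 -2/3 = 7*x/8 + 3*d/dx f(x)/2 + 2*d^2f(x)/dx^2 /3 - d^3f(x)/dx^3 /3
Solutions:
 f(x) = C1 + C2*exp(x*(1 - sqrt(22)/2)) + C3*exp(x*(1 + sqrt(22)/2)) - 7*x^2/24 - 5*x/27


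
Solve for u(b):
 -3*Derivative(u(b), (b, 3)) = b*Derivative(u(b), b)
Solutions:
 u(b) = C1 + Integral(C2*airyai(-3^(2/3)*b/3) + C3*airybi(-3^(2/3)*b/3), b)


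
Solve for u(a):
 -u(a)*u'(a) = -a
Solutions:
 u(a) = -sqrt(C1 + a^2)
 u(a) = sqrt(C1 + a^2)


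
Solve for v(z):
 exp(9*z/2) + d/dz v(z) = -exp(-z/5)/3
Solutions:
 v(z) = C1 - 2*exp(9*z/2)/9 + 5*exp(-z/5)/3


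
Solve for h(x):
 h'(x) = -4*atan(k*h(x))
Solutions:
 Integral(1/atan(_y*k), (_y, h(x))) = C1 - 4*x


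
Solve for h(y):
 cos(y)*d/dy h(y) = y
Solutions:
 h(y) = C1 + Integral(y/cos(y), y)


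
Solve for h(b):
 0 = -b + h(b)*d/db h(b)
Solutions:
 h(b) = -sqrt(C1 + b^2)
 h(b) = sqrt(C1 + b^2)


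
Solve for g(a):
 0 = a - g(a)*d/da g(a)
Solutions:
 g(a) = -sqrt(C1 + a^2)
 g(a) = sqrt(C1 + a^2)


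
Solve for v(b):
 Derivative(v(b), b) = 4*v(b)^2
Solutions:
 v(b) = -1/(C1 + 4*b)


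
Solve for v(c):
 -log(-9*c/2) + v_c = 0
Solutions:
 v(c) = C1 + c*log(-c) + c*(-1 - log(2) + 2*log(3))


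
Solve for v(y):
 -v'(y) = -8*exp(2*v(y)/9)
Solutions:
 v(y) = 9*log(-sqrt(-1/(C1 + 8*y))) - 9*log(2)/2 + 9*log(3)
 v(y) = 9*log(-1/(C1 + 8*y))/2 - 9*log(2)/2 + 9*log(3)


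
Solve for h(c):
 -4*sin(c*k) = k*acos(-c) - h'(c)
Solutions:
 h(c) = C1 + k*(c*acos(-c) + sqrt(1 - c^2)) + 4*Piecewise((-cos(c*k)/k, Ne(k, 0)), (0, True))


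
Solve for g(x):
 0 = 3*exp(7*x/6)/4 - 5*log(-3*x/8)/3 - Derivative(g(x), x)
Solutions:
 g(x) = C1 - 5*x*log(-x)/3 + x*(-5*log(3)/3 + 5/3 + 5*log(2)) + 9*exp(7*x/6)/14


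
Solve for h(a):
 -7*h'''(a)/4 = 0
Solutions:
 h(a) = C1 + C2*a + C3*a^2


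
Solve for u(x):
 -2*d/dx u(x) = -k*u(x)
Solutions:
 u(x) = C1*exp(k*x/2)


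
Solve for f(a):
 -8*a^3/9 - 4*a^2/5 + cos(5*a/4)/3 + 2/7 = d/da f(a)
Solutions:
 f(a) = C1 - 2*a^4/9 - 4*a^3/15 + 2*a/7 + 4*sin(5*a/4)/15


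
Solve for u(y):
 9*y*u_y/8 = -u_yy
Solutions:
 u(y) = C1 + C2*erf(3*y/4)


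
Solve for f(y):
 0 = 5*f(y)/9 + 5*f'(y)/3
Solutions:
 f(y) = C1*exp(-y/3)


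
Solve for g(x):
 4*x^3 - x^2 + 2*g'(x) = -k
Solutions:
 g(x) = C1 - k*x/2 - x^4/2 + x^3/6


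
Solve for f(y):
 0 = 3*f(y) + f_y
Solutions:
 f(y) = C1*exp(-3*y)


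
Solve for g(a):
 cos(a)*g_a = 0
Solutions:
 g(a) = C1


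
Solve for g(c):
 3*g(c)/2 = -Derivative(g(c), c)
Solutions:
 g(c) = C1*exp(-3*c/2)


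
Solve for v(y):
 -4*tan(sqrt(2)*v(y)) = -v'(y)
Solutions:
 v(y) = sqrt(2)*(pi - asin(C1*exp(4*sqrt(2)*y)))/2
 v(y) = sqrt(2)*asin(C1*exp(4*sqrt(2)*y))/2


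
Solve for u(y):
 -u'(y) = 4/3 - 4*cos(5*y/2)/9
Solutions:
 u(y) = C1 - 4*y/3 + 8*sin(5*y/2)/45


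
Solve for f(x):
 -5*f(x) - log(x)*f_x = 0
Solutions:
 f(x) = C1*exp(-5*li(x))


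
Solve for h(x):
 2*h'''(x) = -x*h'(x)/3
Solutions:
 h(x) = C1 + Integral(C2*airyai(-6^(2/3)*x/6) + C3*airybi(-6^(2/3)*x/6), x)


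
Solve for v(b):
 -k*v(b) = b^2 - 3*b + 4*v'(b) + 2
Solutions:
 v(b) = C1*exp(-b*k/4) - b^2/k + 3*b/k + 8*b/k^2 - 2/k - 12/k^2 - 32/k^3


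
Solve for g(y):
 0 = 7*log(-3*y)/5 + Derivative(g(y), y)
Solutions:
 g(y) = C1 - 7*y*log(-y)/5 + 7*y*(1 - log(3))/5


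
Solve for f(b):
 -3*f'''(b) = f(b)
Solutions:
 f(b) = C3*exp(-3^(2/3)*b/3) + (C1*sin(3^(1/6)*b/2) + C2*cos(3^(1/6)*b/2))*exp(3^(2/3)*b/6)


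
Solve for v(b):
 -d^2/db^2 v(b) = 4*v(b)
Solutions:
 v(b) = C1*sin(2*b) + C2*cos(2*b)


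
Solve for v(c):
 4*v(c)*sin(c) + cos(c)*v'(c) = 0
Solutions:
 v(c) = C1*cos(c)^4


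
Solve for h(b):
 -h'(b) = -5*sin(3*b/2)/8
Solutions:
 h(b) = C1 - 5*cos(3*b/2)/12


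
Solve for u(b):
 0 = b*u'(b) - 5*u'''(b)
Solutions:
 u(b) = C1 + Integral(C2*airyai(5^(2/3)*b/5) + C3*airybi(5^(2/3)*b/5), b)


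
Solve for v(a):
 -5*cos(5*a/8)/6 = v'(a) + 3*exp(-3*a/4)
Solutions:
 v(a) = C1 - 4*sin(5*a/8)/3 + 4*exp(-3*a/4)


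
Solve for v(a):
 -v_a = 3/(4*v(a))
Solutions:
 v(a) = -sqrt(C1 - 6*a)/2
 v(a) = sqrt(C1 - 6*a)/2


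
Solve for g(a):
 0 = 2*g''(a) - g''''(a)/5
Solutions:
 g(a) = C1 + C2*a + C3*exp(-sqrt(10)*a) + C4*exp(sqrt(10)*a)


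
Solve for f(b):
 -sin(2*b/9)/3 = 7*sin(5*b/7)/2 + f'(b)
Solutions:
 f(b) = C1 + 3*cos(2*b/9)/2 + 49*cos(5*b/7)/10


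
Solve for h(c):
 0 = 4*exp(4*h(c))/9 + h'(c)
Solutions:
 h(c) = log(-(1/(C1 + 16*c))^(1/4)) + log(3)/2
 h(c) = log(1/(C1 + 16*c))/4 + log(3)/2
 h(c) = log(-I*(1/(C1 + 16*c))^(1/4)) + log(3)/2
 h(c) = log(I*(1/(C1 + 16*c))^(1/4)) + log(3)/2


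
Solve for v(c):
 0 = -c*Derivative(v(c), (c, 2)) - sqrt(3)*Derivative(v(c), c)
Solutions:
 v(c) = C1 + C2*c^(1 - sqrt(3))


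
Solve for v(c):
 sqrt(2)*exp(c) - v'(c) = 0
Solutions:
 v(c) = C1 + sqrt(2)*exp(c)


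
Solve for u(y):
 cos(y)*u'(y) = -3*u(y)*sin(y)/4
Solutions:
 u(y) = C1*cos(y)^(3/4)


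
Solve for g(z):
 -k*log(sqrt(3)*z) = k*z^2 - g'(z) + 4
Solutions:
 g(z) = C1 + k*z^3/3 + k*z*log(z) - k*z + k*z*log(3)/2 + 4*z


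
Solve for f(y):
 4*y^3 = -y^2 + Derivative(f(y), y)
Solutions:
 f(y) = C1 + y^4 + y^3/3


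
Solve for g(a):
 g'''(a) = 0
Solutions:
 g(a) = C1 + C2*a + C3*a^2


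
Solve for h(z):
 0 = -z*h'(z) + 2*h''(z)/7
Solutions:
 h(z) = C1 + C2*erfi(sqrt(7)*z/2)


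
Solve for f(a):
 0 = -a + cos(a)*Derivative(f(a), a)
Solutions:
 f(a) = C1 + Integral(a/cos(a), a)


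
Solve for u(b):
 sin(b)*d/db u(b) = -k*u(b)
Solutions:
 u(b) = C1*exp(k*(-log(cos(b) - 1) + log(cos(b) + 1))/2)


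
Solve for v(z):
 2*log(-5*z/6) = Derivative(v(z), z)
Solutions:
 v(z) = C1 + 2*z*log(-z) + 2*z*(-log(6) - 1 + log(5))


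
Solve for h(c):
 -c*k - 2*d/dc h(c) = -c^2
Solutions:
 h(c) = C1 + c^3/6 - c^2*k/4


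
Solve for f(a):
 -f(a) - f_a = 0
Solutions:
 f(a) = C1*exp(-a)


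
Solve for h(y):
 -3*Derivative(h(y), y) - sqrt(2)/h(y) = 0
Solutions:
 h(y) = -sqrt(C1 - 6*sqrt(2)*y)/3
 h(y) = sqrt(C1 - 6*sqrt(2)*y)/3


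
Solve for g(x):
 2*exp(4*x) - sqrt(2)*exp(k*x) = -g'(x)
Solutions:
 g(x) = C1 - exp(4*x)/2 + sqrt(2)*exp(k*x)/k


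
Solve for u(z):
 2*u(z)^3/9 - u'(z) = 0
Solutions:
 u(z) = -3*sqrt(2)*sqrt(-1/(C1 + 2*z))/2
 u(z) = 3*sqrt(2)*sqrt(-1/(C1 + 2*z))/2


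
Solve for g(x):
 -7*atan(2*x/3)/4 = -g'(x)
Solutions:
 g(x) = C1 + 7*x*atan(2*x/3)/4 - 21*log(4*x^2 + 9)/16


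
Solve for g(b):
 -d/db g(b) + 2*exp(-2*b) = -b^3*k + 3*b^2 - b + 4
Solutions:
 g(b) = C1 + b^4*k/4 - b^3 + b^2/2 - 4*b - exp(-2*b)


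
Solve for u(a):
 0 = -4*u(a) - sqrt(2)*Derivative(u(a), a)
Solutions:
 u(a) = C1*exp(-2*sqrt(2)*a)


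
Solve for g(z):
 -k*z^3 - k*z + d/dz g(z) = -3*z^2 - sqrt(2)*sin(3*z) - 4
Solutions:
 g(z) = C1 + k*z^4/4 + k*z^2/2 - z^3 - 4*z + sqrt(2)*cos(3*z)/3


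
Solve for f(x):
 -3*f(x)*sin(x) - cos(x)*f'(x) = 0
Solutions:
 f(x) = C1*cos(x)^3


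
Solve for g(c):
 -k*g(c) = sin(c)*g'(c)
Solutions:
 g(c) = C1*exp(k*(-log(cos(c) - 1) + log(cos(c) + 1))/2)


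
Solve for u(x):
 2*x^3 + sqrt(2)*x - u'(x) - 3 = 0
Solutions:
 u(x) = C1 + x^4/2 + sqrt(2)*x^2/2 - 3*x


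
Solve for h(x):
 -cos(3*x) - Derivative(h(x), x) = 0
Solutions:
 h(x) = C1 - sin(3*x)/3


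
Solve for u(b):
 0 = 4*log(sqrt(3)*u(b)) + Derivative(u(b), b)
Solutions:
 Integral(1/(2*log(_y) + log(3)), (_y, u(b)))/2 = C1 - b


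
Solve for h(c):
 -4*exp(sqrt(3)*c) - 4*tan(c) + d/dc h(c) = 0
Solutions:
 h(c) = C1 + 4*sqrt(3)*exp(sqrt(3)*c)/3 - 4*log(cos(c))


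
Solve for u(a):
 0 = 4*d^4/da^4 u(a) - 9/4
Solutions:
 u(a) = C1 + C2*a + C3*a^2 + C4*a^3 + 3*a^4/128


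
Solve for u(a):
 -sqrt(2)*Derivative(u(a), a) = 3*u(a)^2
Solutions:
 u(a) = 2/(C1 + 3*sqrt(2)*a)


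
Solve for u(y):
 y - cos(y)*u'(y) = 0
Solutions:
 u(y) = C1 + Integral(y/cos(y), y)


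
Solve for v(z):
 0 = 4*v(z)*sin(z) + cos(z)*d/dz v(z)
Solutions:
 v(z) = C1*cos(z)^4


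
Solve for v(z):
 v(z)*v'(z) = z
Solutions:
 v(z) = -sqrt(C1 + z^2)
 v(z) = sqrt(C1 + z^2)


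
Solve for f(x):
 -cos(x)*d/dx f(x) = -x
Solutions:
 f(x) = C1 + Integral(x/cos(x), x)


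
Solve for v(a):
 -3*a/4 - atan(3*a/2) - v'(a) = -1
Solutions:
 v(a) = C1 - 3*a^2/8 - a*atan(3*a/2) + a + log(9*a^2 + 4)/3


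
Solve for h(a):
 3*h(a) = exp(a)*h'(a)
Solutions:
 h(a) = C1*exp(-3*exp(-a))


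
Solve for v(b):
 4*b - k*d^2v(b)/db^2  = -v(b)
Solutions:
 v(b) = C1*exp(-b*sqrt(1/k)) + C2*exp(b*sqrt(1/k)) - 4*b


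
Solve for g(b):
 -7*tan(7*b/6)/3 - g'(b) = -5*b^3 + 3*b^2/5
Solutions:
 g(b) = C1 + 5*b^4/4 - b^3/5 + 2*log(cos(7*b/6))


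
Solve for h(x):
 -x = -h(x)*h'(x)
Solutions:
 h(x) = -sqrt(C1 + x^2)
 h(x) = sqrt(C1 + x^2)


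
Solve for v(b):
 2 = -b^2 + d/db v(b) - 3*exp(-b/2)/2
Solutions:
 v(b) = C1 + b^3/3 + 2*b - 3*exp(-b/2)


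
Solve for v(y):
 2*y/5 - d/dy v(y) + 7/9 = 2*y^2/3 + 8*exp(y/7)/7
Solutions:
 v(y) = C1 - 2*y^3/9 + y^2/5 + 7*y/9 - 8*exp(y/7)


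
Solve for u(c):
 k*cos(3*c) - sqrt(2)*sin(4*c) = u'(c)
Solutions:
 u(c) = C1 + k*sin(3*c)/3 + sqrt(2)*cos(4*c)/4


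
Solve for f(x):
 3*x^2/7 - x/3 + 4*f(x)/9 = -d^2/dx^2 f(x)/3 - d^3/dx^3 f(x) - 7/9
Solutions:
 f(x) = C1*exp(x*(-2 + (18*sqrt(82) + 163)^(-1/3) + (18*sqrt(82) + 163)^(1/3))/18)*sin(sqrt(3)*x*(-(18*sqrt(82) + 163)^(1/3) + (18*sqrt(82) + 163)^(-1/3))/18) + C2*exp(x*(-2 + (18*sqrt(82) + 163)^(-1/3) + (18*sqrt(82) + 163)^(1/3))/18)*cos(sqrt(3)*x*(-(18*sqrt(82) + 163)^(1/3) + (18*sqrt(82) + 163)^(-1/3))/18) + C3*exp(-x*((18*sqrt(82) + 163)^(-1/3) + 1 + (18*sqrt(82) + 163)^(1/3))/9) - 27*x^2/28 + 3*x/4 - 17/56


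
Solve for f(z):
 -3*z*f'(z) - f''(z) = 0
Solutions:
 f(z) = C1 + C2*erf(sqrt(6)*z/2)


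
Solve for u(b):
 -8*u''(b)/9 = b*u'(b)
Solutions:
 u(b) = C1 + C2*erf(3*b/4)


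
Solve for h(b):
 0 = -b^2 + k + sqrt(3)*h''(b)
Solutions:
 h(b) = C1 + C2*b + sqrt(3)*b^4/36 - sqrt(3)*b^2*k/6


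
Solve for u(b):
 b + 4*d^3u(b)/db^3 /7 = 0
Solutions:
 u(b) = C1 + C2*b + C3*b^2 - 7*b^4/96


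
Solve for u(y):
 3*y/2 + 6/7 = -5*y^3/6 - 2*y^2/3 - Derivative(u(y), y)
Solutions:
 u(y) = C1 - 5*y^4/24 - 2*y^3/9 - 3*y^2/4 - 6*y/7


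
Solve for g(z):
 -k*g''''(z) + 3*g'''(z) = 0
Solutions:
 g(z) = C1 + C2*z + C3*z^2 + C4*exp(3*z/k)


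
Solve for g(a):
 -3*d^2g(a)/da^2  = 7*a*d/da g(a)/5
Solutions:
 g(a) = C1 + C2*erf(sqrt(210)*a/30)


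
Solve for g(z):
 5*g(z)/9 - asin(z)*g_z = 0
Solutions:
 g(z) = C1*exp(5*Integral(1/asin(z), z)/9)


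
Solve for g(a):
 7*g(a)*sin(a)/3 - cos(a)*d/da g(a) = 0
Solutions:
 g(a) = C1/cos(a)^(7/3)


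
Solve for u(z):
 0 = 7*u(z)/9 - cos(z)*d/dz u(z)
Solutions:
 u(z) = C1*(sin(z) + 1)^(7/18)/(sin(z) - 1)^(7/18)


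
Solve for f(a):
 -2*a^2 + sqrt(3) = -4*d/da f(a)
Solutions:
 f(a) = C1 + a^3/6 - sqrt(3)*a/4


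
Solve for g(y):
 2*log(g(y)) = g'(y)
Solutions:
 li(g(y)) = C1 + 2*y


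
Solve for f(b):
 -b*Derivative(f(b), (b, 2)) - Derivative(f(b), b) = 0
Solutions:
 f(b) = C1 + C2*log(b)


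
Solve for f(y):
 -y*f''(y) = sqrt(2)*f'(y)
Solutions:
 f(y) = C1 + C2*y^(1 - sqrt(2))


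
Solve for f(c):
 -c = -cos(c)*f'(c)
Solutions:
 f(c) = C1 + Integral(c/cos(c), c)


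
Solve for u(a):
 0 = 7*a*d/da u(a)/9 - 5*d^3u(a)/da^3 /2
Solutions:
 u(a) = C1 + Integral(C2*airyai(1050^(1/3)*a/15) + C3*airybi(1050^(1/3)*a/15), a)


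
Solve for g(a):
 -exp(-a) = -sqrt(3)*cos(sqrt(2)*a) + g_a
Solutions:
 g(a) = C1 + sqrt(6)*sin(sqrt(2)*a)/2 + exp(-a)


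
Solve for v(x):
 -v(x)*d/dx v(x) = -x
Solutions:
 v(x) = -sqrt(C1 + x^2)
 v(x) = sqrt(C1 + x^2)


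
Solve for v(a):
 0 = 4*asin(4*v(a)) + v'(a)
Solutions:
 Integral(1/asin(4*_y), (_y, v(a))) = C1 - 4*a


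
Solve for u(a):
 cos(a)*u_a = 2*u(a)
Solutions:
 u(a) = C1*(sin(a) + 1)/(sin(a) - 1)


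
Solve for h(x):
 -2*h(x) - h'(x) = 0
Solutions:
 h(x) = C1*exp(-2*x)


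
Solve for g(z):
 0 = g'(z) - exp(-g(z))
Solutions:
 g(z) = log(C1 + z)


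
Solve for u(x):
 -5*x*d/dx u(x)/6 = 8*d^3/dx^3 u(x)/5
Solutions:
 u(x) = C1 + Integral(C2*airyai(-30^(2/3)*x/12) + C3*airybi(-30^(2/3)*x/12), x)


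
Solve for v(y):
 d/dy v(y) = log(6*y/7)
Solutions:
 v(y) = C1 + y*log(y) - y + y*log(6/7)


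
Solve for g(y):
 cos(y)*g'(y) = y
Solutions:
 g(y) = C1 + Integral(y/cos(y), y)


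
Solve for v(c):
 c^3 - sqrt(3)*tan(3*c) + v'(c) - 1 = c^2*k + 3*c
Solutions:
 v(c) = C1 - c^4/4 + c^3*k/3 + 3*c^2/2 + c - sqrt(3)*log(cos(3*c))/3


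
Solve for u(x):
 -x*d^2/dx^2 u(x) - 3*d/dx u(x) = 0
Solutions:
 u(x) = C1 + C2/x^2


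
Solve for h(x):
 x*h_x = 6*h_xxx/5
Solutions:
 h(x) = C1 + Integral(C2*airyai(5^(1/3)*6^(2/3)*x/6) + C3*airybi(5^(1/3)*6^(2/3)*x/6), x)


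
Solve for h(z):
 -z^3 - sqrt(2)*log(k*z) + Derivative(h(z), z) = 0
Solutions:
 h(z) = C1 + z^4/4 + sqrt(2)*z*log(k*z) - sqrt(2)*z


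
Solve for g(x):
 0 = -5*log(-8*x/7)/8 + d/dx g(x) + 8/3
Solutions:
 g(x) = C1 + 5*x*log(-x)/8 + x*(-79 - 15*log(7) + 45*log(2))/24


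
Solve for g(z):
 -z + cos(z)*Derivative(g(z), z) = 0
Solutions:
 g(z) = C1 + Integral(z/cos(z), z)


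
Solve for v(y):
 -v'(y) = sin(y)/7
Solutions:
 v(y) = C1 + cos(y)/7


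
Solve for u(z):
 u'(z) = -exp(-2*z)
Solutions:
 u(z) = C1 + exp(-2*z)/2


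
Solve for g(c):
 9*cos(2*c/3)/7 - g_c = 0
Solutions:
 g(c) = C1 + 27*sin(2*c/3)/14


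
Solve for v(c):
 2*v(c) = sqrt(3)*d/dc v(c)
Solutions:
 v(c) = C1*exp(2*sqrt(3)*c/3)


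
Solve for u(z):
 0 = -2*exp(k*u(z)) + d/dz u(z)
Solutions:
 u(z) = Piecewise((log(-1/(C1*k + 2*k*z))/k, Ne(k, 0)), (nan, True))
 u(z) = Piecewise((C1 + 2*z, Eq(k, 0)), (nan, True))


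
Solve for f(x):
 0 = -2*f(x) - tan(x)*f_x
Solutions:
 f(x) = C1/sin(x)^2


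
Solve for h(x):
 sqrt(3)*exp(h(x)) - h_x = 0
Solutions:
 h(x) = log(-1/(C1 + sqrt(3)*x))


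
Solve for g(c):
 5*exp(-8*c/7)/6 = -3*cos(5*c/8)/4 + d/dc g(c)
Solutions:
 g(c) = C1 + 6*sin(5*c/8)/5 - 35*exp(-8*c/7)/48


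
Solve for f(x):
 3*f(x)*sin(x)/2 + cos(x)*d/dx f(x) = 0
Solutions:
 f(x) = C1*cos(x)^(3/2)


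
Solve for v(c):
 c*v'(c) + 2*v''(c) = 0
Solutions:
 v(c) = C1 + C2*erf(c/2)


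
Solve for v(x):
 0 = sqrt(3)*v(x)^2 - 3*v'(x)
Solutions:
 v(x) = -3/(C1 + sqrt(3)*x)


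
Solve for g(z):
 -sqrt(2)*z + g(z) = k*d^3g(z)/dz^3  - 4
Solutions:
 g(z) = C1*exp(z*(1/k)^(1/3)) + C2*exp(z*(-1 + sqrt(3)*I)*(1/k)^(1/3)/2) + C3*exp(-z*(1 + sqrt(3)*I)*(1/k)^(1/3)/2) + sqrt(2)*z - 4


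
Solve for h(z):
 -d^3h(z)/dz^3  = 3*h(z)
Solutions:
 h(z) = C3*exp(-3^(1/3)*z) + (C1*sin(3^(5/6)*z/2) + C2*cos(3^(5/6)*z/2))*exp(3^(1/3)*z/2)


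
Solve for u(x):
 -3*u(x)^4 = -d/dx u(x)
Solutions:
 u(x) = (-1/(C1 + 9*x))^(1/3)
 u(x) = (-1/(C1 + 3*x))^(1/3)*(-3^(2/3) - 3*3^(1/6)*I)/6
 u(x) = (-1/(C1 + 3*x))^(1/3)*(-3^(2/3) + 3*3^(1/6)*I)/6


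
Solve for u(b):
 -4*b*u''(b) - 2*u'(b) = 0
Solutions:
 u(b) = C1 + C2*sqrt(b)


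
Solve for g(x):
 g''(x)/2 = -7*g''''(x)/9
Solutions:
 g(x) = C1 + C2*x + C3*sin(3*sqrt(14)*x/14) + C4*cos(3*sqrt(14)*x/14)


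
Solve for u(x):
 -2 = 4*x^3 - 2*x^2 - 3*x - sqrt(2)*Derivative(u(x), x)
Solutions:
 u(x) = C1 + sqrt(2)*x^4/2 - sqrt(2)*x^3/3 - 3*sqrt(2)*x^2/4 + sqrt(2)*x


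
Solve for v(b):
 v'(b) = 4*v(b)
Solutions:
 v(b) = C1*exp(4*b)


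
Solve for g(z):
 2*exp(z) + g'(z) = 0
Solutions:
 g(z) = C1 - 2*exp(z)


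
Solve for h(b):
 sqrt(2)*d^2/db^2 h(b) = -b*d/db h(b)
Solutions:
 h(b) = C1 + C2*erf(2^(1/4)*b/2)


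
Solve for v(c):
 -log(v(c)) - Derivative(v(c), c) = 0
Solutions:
 li(v(c)) = C1 - c


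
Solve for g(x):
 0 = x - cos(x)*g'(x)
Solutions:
 g(x) = C1 + Integral(x/cos(x), x)


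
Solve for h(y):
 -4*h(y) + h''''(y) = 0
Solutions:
 h(y) = C1*exp(-sqrt(2)*y) + C2*exp(sqrt(2)*y) + C3*sin(sqrt(2)*y) + C4*cos(sqrt(2)*y)


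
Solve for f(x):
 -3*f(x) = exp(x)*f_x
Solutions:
 f(x) = C1*exp(3*exp(-x))


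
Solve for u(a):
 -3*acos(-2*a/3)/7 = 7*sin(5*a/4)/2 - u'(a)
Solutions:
 u(a) = C1 + 3*a*acos(-2*a/3)/7 + 3*sqrt(9 - 4*a^2)/14 - 14*cos(5*a/4)/5


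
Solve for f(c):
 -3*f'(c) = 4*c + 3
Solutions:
 f(c) = C1 - 2*c^2/3 - c


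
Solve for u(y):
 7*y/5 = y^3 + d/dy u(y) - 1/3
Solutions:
 u(y) = C1 - y^4/4 + 7*y^2/10 + y/3


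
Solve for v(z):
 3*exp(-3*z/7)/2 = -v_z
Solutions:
 v(z) = C1 + 7*exp(-3*z/7)/2


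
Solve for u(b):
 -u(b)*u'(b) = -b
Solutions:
 u(b) = -sqrt(C1 + b^2)
 u(b) = sqrt(C1 + b^2)


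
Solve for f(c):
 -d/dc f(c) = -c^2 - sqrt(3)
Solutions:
 f(c) = C1 + c^3/3 + sqrt(3)*c


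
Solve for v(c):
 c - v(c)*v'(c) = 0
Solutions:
 v(c) = -sqrt(C1 + c^2)
 v(c) = sqrt(C1 + c^2)


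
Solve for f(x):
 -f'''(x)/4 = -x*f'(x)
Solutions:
 f(x) = C1 + Integral(C2*airyai(2^(2/3)*x) + C3*airybi(2^(2/3)*x), x)


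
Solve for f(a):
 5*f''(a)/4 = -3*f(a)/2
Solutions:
 f(a) = C1*sin(sqrt(30)*a/5) + C2*cos(sqrt(30)*a/5)


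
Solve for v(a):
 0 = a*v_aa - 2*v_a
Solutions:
 v(a) = C1 + C2*a^3


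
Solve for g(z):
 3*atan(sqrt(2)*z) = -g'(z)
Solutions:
 g(z) = C1 - 3*z*atan(sqrt(2)*z) + 3*sqrt(2)*log(2*z^2 + 1)/4


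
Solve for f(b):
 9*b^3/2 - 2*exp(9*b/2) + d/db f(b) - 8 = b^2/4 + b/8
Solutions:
 f(b) = C1 - 9*b^4/8 + b^3/12 + b^2/16 + 8*b + 4*exp(9*b/2)/9


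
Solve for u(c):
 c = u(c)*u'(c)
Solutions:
 u(c) = -sqrt(C1 + c^2)
 u(c) = sqrt(C1 + c^2)


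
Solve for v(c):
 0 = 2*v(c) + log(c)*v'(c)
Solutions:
 v(c) = C1*exp(-2*li(c))


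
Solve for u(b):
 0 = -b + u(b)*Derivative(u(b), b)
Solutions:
 u(b) = -sqrt(C1 + b^2)
 u(b) = sqrt(C1 + b^2)


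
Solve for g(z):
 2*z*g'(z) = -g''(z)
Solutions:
 g(z) = C1 + C2*erf(z)


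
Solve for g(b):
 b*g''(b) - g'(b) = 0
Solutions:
 g(b) = C1 + C2*b^2


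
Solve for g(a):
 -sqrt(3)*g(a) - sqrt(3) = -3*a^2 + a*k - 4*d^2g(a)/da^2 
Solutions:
 g(a) = C1*exp(-3^(1/4)*a/2) + C2*exp(3^(1/4)*a/2) + sqrt(3)*a^2 - sqrt(3)*a*k/3 + 7


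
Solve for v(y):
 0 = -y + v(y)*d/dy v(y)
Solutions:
 v(y) = -sqrt(C1 + y^2)
 v(y) = sqrt(C1 + y^2)


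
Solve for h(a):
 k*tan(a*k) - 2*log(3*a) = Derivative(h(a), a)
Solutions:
 h(a) = C1 - 2*a*log(a) - 2*a*log(3) + 2*a + k*Piecewise((-log(cos(a*k))/k, Ne(k, 0)), (0, True))


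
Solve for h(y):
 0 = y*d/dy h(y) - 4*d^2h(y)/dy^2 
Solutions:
 h(y) = C1 + C2*erfi(sqrt(2)*y/4)


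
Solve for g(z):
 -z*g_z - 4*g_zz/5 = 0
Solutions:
 g(z) = C1 + C2*erf(sqrt(10)*z/4)


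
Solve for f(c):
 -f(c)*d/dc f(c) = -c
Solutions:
 f(c) = -sqrt(C1 + c^2)
 f(c) = sqrt(C1 + c^2)


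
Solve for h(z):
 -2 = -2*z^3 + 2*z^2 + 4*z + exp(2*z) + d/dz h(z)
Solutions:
 h(z) = C1 + z^4/2 - 2*z^3/3 - 2*z^2 - 2*z - exp(2*z)/2


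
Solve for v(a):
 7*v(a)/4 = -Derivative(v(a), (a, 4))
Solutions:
 v(a) = (C1*sin(7^(1/4)*a/2) + C2*cos(7^(1/4)*a/2))*exp(-7^(1/4)*a/2) + (C3*sin(7^(1/4)*a/2) + C4*cos(7^(1/4)*a/2))*exp(7^(1/4)*a/2)


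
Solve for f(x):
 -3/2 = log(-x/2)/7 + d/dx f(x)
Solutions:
 f(x) = C1 - x*log(-x)/7 + x*(-19 + 2*log(2))/14


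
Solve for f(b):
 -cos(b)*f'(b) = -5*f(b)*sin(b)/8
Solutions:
 f(b) = C1/cos(b)^(5/8)


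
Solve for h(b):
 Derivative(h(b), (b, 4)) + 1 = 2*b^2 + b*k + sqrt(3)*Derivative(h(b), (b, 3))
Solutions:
 h(b) = C1 + C2*b + C3*b^2 + C4*exp(sqrt(3)*b) - sqrt(3)*b^5/90 + b^4*(-sqrt(3)*k - 4)/72 + b^3*(-3*k - sqrt(3))/54


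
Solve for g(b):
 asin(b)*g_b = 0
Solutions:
 g(b) = C1


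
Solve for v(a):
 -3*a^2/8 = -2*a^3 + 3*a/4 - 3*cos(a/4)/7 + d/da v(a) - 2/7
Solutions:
 v(a) = C1 + a^4/2 - a^3/8 - 3*a^2/8 + 2*a/7 + 12*sin(a/4)/7


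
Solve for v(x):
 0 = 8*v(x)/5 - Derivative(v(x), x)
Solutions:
 v(x) = C1*exp(8*x/5)


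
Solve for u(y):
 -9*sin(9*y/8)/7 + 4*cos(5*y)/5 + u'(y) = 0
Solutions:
 u(y) = C1 - 4*sin(5*y)/25 - 8*cos(9*y/8)/7


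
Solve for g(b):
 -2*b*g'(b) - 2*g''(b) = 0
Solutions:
 g(b) = C1 + C2*erf(sqrt(2)*b/2)


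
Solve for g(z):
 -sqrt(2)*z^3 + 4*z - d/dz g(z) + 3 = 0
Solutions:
 g(z) = C1 - sqrt(2)*z^4/4 + 2*z^2 + 3*z


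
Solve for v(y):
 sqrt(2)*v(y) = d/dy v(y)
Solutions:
 v(y) = C1*exp(sqrt(2)*y)


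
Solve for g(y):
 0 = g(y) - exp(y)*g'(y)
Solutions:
 g(y) = C1*exp(-exp(-y))


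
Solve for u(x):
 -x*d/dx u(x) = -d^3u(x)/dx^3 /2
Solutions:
 u(x) = C1 + Integral(C2*airyai(2^(1/3)*x) + C3*airybi(2^(1/3)*x), x)


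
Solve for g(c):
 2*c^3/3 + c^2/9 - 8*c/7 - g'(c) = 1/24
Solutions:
 g(c) = C1 + c^4/6 + c^3/27 - 4*c^2/7 - c/24


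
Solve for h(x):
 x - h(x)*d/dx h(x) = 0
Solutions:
 h(x) = -sqrt(C1 + x^2)
 h(x) = sqrt(C1 + x^2)


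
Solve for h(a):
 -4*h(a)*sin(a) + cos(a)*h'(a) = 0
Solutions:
 h(a) = C1/cos(a)^4


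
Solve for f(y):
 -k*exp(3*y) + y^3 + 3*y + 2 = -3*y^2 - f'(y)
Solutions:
 f(y) = C1 + k*exp(3*y)/3 - y^4/4 - y^3 - 3*y^2/2 - 2*y


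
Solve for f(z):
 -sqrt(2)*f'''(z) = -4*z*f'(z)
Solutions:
 f(z) = C1 + Integral(C2*airyai(sqrt(2)*z) + C3*airybi(sqrt(2)*z), z)


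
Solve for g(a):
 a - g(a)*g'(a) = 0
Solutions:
 g(a) = -sqrt(C1 + a^2)
 g(a) = sqrt(C1 + a^2)


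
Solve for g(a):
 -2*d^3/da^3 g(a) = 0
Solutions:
 g(a) = C1 + C2*a + C3*a^2


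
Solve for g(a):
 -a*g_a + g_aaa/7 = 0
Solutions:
 g(a) = C1 + Integral(C2*airyai(7^(1/3)*a) + C3*airybi(7^(1/3)*a), a)


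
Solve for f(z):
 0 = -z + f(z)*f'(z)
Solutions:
 f(z) = -sqrt(C1 + z^2)
 f(z) = sqrt(C1 + z^2)


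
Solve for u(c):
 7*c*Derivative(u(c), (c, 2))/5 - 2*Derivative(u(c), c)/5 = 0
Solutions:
 u(c) = C1 + C2*c^(9/7)


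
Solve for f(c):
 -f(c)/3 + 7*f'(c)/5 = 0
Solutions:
 f(c) = C1*exp(5*c/21)


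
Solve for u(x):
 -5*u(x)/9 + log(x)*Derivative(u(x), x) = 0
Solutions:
 u(x) = C1*exp(5*li(x)/9)


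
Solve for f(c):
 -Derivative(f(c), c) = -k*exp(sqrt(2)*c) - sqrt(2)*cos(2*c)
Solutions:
 f(c) = C1 + sqrt(2)*k*exp(sqrt(2)*c)/2 + sqrt(2)*sin(2*c)/2


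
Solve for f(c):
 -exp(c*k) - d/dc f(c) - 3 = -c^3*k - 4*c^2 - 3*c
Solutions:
 f(c) = C1 + c^4*k/4 + 4*c^3/3 + 3*c^2/2 - 3*c - exp(c*k)/k


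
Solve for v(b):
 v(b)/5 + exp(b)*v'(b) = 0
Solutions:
 v(b) = C1*exp(exp(-b)/5)


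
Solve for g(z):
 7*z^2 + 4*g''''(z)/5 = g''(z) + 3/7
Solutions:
 g(z) = C1 + C2*z + C3*exp(-sqrt(5)*z/2) + C4*exp(sqrt(5)*z/2) + 7*z^4/12 + 377*z^2/70


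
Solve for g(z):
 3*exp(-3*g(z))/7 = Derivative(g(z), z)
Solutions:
 g(z) = log(C1 + 9*z/7)/3
 g(z) = log((-1 - sqrt(3)*I)*(C1 + 9*z/7)^(1/3)/2)
 g(z) = log((-1 + sqrt(3)*I)*(C1 + 9*z/7)^(1/3)/2)


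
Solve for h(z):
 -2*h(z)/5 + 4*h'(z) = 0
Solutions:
 h(z) = C1*exp(z/10)


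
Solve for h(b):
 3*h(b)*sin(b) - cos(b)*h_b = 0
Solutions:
 h(b) = C1/cos(b)^3


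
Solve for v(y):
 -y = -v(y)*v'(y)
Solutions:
 v(y) = -sqrt(C1 + y^2)
 v(y) = sqrt(C1 + y^2)


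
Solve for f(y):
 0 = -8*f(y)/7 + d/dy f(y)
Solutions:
 f(y) = C1*exp(8*y/7)


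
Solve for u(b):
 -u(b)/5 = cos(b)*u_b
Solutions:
 u(b) = C1*(sin(b) - 1)^(1/10)/(sin(b) + 1)^(1/10)


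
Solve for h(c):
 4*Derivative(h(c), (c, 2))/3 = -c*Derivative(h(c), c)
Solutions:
 h(c) = C1 + C2*erf(sqrt(6)*c/4)


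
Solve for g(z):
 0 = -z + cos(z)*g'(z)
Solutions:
 g(z) = C1 + Integral(z/cos(z), z)


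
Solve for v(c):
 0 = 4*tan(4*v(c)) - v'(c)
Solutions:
 v(c) = -asin(C1*exp(16*c))/4 + pi/4
 v(c) = asin(C1*exp(16*c))/4


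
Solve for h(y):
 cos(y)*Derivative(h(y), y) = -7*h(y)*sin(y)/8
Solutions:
 h(y) = C1*cos(y)^(7/8)


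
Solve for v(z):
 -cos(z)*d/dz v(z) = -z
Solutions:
 v(z) = C1 + Integral(z/cos(z), z)


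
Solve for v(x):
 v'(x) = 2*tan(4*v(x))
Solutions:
 v(x) = -asin(C1*exp(8*x))/4 + pi/4
 v(x) = asin(C1*exp(8*x))/4


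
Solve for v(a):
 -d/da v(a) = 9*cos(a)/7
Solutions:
 v(a) = C1 - 9*sin(a)/7


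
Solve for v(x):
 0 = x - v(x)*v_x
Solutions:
 v(x) = -sqrt(C1 + x^2)
 v(x) = sqrt(C1 + x^2)


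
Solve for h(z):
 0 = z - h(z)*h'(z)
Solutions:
 h(z) = -sqrt(C1 + z^2)
 h(z) = sqrt(C1 + z^2)


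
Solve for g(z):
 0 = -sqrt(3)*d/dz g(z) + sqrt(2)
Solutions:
 g(z) = C1 + sqrt(6)*z/3


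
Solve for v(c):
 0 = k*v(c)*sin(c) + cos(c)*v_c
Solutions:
 v(c) = C1*exp(k*log(cos(c)))


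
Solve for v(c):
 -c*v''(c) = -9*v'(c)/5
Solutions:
 v(c) = C1 + C2*c^(14/5)


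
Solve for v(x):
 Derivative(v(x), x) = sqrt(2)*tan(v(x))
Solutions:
 v(x) = pi - asin(C1*exp(sqrt(2)*x))
 v(x) = asin(C1*exp(sqrt(2)*x))


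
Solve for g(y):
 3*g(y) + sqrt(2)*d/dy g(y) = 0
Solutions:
 g(y) = C1*exp(-3*sqrt(2)*y/2)


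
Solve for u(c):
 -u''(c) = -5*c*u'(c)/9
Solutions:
 u(c) = C1 + C2*erfi(sqrt(10)*c/6)


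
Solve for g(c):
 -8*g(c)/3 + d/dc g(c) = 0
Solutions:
 g(c) = C1*exp(8*c/3)


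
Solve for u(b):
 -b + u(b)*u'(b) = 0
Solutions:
 u(b) = -sqrt(C1 + b^2)
 u(b) = sqrt(C1 + b^2)


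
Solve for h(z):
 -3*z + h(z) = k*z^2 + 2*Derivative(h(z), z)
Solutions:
 h(z) = C1*exp(z/2) + k*z^2 + 4*k*z + 8*k + 3*z + 6


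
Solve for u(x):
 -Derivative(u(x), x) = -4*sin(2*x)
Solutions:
 u(x) = C1 - 2*cos(2*x)


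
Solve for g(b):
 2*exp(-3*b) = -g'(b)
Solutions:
 g(b) = C1 + 2*exp(-3*b)/3


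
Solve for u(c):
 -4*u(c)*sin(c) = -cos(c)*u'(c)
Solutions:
 u(c) = C1/cos(c)^4


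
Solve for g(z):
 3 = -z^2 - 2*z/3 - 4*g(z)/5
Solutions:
 g(z) = -5*z^2/4 - 5*z/6 - 15/4


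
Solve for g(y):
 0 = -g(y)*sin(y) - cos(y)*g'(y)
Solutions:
 g(y) = C1*cos(y)


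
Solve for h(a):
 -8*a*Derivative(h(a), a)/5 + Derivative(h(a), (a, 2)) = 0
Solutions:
 h(a) = C1 + C2*erfi(2*sqrt(5)*a/5)


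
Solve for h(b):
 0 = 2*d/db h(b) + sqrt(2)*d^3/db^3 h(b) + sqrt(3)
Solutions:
 h(b) = C1 + C2*sin(2^(1/4)*b) + C3*cos(2^(1/4)*b) - sqrt(3)*b/2


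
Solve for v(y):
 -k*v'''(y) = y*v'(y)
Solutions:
 v(y) = C1 + Integral(C2*airyai(y*(-1/k)^(1/3)) + C3*airybi(y*(-1/k)^(1/3)), y)


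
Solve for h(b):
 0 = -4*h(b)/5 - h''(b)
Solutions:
 h(b) = C1*sin(2*sqrt(5)*b/5) + C2*cos(2*sqrt(5)*b/5)


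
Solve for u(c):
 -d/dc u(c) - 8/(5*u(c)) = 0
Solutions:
 u(c) = -sqrt(C1 - 80*c)/5
 u(c) = sqrt(C1 - 80*c)/5


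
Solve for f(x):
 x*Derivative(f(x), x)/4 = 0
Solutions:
 f(x) = C1


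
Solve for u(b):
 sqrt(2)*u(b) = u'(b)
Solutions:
 u(b) = C1*exp(sqrt(2)*b)


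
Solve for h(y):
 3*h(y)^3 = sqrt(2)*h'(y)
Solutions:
 h(y) = -sqrt(-1/(C1 + 3*sqrt(2)*y))
 h(y) = sqrt(-1/(C1 + 3*sqrt(2)*y))


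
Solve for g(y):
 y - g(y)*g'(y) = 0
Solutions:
 g(y) = -sqrt(C1 + y^2)
 g(y) = sqrt(C1 + y^2)


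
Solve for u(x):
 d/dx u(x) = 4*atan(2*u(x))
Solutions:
 Integral(1/atan(2*_y), (_y, u(x))) = C1 + 4*x


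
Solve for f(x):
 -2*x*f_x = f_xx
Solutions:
 f(x) = C1 + C2*erf(x)


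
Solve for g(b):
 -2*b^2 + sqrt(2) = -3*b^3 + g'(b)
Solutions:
 g(b) = C1 + 3*b^4/4 - 2*b^3/3 + sqrt(2)*b


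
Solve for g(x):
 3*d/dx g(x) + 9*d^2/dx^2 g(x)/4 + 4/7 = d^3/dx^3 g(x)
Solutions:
 g(x) = C1 + C2*exp(x*(9 - sqrt(273))/8) + C3*exp(x*(9 + sqrt(273))/8) - 4*x/21


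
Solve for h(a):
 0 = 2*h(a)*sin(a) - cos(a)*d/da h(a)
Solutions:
 h(a) = C1/cos(a)^2


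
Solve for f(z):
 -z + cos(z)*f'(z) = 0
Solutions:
 f(z) = C1 + Integral(z/cos(z), z)


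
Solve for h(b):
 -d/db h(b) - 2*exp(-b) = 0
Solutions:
 h(b) = C1 + 2*exp(-b)


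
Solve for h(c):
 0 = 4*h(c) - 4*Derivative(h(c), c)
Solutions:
 h(c) = C1*exp(c)


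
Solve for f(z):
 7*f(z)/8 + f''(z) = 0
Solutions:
 f(z) = C1*sin(sqrt(14)*z/4) + C2*cos(sqrt(14)*z/4)


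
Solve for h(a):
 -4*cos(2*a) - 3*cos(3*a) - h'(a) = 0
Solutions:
 h(a) = C1 - 2*sin(2*a) - sin(3*a)


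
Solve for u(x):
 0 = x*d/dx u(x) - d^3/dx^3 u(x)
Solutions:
 u(x) = C1 + Integral(C2*airyai(x) + C3*airybi(x), x)


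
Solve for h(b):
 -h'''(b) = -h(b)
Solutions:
 h(b) = C3*exp(b) + (C1*sin(sqrt(3)*b/2) + C2*cos(sqrt(3)*b/2))*exp(-b/2)


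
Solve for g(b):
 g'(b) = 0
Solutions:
 g(b) = C1


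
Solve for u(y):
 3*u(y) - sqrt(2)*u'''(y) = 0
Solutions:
 u(y) = C3*exp(2^(5/6)*3^(1/3)*y/2) + (C1*sin(6^(5/6)*y/4) + C2*cos(6^(5/6)*y/4))*exp(-2^(5/6)*3^(1/3)*y/4)


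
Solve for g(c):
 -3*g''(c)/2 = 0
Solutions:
 g(c) = C1 + C2*c


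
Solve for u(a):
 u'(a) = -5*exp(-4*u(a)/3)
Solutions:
 u(a) = 3*log(-I*(C1 - 20*a/3)^(1/4))
 u(a) = 3*log(I*(C1 - 20*a/3)^(1/4))
 u(a) = 3*log(-(C1 - 20*a/3)^(1/4))
 u(a) = 3*log(C1 - 20*a/3)/4


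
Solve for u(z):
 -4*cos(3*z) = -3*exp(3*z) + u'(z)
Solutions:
 u(z) = C1 + exp(3*z) - 4*sin(3*z)/3


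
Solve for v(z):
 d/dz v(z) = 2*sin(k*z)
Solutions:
 v(z) = C1 - 2*cos(k*z)/k


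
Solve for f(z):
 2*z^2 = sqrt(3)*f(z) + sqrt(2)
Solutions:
 f(z) = 2*sqrt(3)*z^2/3 - sqrt(6)/3


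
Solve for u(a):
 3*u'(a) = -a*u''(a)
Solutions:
 u(a) = C1 + C2/a^2


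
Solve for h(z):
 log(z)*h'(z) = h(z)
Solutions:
 h(z) = C1*exp(li(z))


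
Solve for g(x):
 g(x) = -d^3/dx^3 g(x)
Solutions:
 g(x) = C3*exp(-x) + (C1*sin(sqrt(3)*x/2) + C2*cos(sqrt(3)*x/2))*exp(x/2)


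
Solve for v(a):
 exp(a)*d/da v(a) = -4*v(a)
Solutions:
 v(a) = C1*exp(4*exp(-a))


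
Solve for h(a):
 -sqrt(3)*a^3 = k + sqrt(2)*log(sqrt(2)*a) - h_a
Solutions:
 h(a) = C1 + sqrt(3)*a^4/4 + a*k + sqrt(2)*a*log(a) - sqrt(2)*a + sqrt(2)*a*log(2)/2


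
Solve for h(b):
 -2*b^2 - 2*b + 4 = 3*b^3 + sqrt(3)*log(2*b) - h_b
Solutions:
 h(b) = C1 + 3*b^4/4 + 2*b^3/3 + b^2 + sqrt(3)*b*log(b) - 4*b - sqrt(3)*b + sqrt(3)*b*log(2)


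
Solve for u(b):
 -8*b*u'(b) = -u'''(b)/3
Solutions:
 u(b) = C1 + Integral(C2*airyai(2*3^(1/3)*b) + C3*airybi(2*3^(1/3)*b), b)


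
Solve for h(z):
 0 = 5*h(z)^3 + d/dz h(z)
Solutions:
 h(z) = -sqrt(2)*sqrt(-1/(C1 - 5*z))/2
 h(z) = sqrt(2)*sqrt(-1/(C1 - 5*z))/2


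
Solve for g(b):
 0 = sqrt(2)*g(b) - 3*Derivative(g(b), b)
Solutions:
 g(b) = C1*exp(sqrt(2)*b/3)


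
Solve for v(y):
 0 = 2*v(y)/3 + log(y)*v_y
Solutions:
 v(y) = C1*exp(-2*li(y)/3)


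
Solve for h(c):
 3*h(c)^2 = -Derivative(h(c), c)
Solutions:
 h(c) = 1/(C1 + 3*c)


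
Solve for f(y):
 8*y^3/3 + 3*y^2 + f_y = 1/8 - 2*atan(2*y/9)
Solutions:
 f(y) = C1 - 2*y^4/3 - y^3 - 2*y*atan(2*y/9) + y/8 + 9*log(4*y^2 + 81)/2


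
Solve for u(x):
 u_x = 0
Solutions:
 u(x) = C1


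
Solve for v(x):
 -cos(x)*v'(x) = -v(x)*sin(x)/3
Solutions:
 v(x) = C1/cos(x)^(1/3)


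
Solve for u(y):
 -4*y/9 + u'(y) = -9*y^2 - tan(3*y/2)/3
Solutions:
 u(y) = C1 - 3*y^3 + 2*y^2/9 + 2*log(cos(3*y/2))/9


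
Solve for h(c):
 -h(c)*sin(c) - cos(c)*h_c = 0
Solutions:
 h(c) = C1*cos(c)


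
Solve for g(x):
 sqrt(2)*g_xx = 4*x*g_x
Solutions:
 g(x) = C1 + C2*erfi(2^(1/4)*x)


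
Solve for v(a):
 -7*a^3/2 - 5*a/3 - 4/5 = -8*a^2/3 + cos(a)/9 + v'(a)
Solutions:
 v(a) = C1 - 7*a^4/8 + 8*a^3/9 - 5*a^2/6 - 4*a/5 - sin(a)/9


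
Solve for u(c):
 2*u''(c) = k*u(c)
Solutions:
 u(c) = C1*exp(-sqrt(2)*c*sqrt(k)/2) + C2*exp(sqrt(2)*c*sqrt(k)/2)


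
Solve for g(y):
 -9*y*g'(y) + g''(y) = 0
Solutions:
 g(y) = C1 + C2*erfi(3*sqrt(2)*y/2)


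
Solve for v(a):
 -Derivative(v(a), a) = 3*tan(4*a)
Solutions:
 v(a) = C1 + 3*log(cos(4*a))/4


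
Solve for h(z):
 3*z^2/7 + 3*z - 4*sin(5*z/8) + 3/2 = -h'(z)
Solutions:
 h(z) = C1 - z^3/7 - 3*z^2/2 - 3*z/2 - 32*cos(5*z/8)/5


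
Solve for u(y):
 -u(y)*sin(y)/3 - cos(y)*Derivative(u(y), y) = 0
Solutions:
 u(y) = C1*cos(y)^(1/3)


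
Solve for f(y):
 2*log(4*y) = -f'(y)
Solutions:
 f(y) = C1 - 2*y*log(y) - y*log(16) + 2*y


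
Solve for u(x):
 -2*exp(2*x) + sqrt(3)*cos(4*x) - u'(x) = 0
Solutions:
 u(x) = C1 - exp(2*x) + sqrt(3)*sin(4*x)/4


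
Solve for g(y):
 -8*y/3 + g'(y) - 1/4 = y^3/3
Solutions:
 g(y) = C1 + y^4/12 + 4*y^2/3 + y/4


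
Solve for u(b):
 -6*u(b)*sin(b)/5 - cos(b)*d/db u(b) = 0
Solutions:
 u(b) = C1*cos(b)^(6/5)


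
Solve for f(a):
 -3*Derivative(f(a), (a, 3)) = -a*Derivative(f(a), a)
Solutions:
 f(a) = C1 + Integral(C2*airyai(3^(2/3)*a/3) + C3*airybi(3^(2/3)*a/3), a)


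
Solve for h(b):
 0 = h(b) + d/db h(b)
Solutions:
 h(b) = C1*exp(-b)


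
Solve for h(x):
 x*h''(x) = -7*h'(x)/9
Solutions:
 h(x) = C1 + C2*x^(2/9)


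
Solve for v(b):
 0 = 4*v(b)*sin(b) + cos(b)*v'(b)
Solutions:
 v(b) = C1*cos(b)^4


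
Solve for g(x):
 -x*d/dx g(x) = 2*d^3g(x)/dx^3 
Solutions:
 g(x) = C1 + Integral(C2*airyai(-2^(2/3)*x/2) + C3*airybi(-2^(2/3)*x/2), x)


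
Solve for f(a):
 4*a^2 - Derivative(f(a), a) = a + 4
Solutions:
 f(a) = C1 + 4*a^3/3 - a^2/2 - 4*a


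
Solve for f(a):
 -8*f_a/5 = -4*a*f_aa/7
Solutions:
 f(a) = C1 + C2*a^(19/5)


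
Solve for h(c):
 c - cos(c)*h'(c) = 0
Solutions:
 h(c) = C1 + Integral(c/cos(c), c)


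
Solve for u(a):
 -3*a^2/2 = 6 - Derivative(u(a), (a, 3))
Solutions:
 u(a) = C1 + C2*a + C3*a^2 + a^5/40 + a^3


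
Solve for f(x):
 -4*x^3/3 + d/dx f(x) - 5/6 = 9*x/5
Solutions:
 f(x) = C1 + x^4/3 + 9*x^2/10 + 5*x/6


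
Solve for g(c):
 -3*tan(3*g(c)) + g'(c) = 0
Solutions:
 g(c) = -asin(C1*exp(9*c))/3 + pi/3
 g(c) = asin(C1*exp(9*c))/3


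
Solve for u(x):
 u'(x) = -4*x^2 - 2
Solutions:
 u(x) = C1 - 4*x^3/3 - 2*x


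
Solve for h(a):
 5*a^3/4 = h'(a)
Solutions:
 h(a) = C1 + 5*a^4/16


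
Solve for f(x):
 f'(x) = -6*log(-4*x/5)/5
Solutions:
 f(x) = C1 - 6*x*log(-x)/5 + 6*x*(-2*log(2) + 1 + log(5))/5


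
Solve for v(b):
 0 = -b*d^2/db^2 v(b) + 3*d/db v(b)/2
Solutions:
 v(b) = C1 + C2*b^(5/2)


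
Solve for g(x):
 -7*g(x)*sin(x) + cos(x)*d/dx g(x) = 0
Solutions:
 g(x) = C1/cos(x)^7


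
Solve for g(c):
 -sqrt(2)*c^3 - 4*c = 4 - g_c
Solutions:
 g(c) = C1 + sqrt(2)*c^4/4 + 2*c^2 + 4*c


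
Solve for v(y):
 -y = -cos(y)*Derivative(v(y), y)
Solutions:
 v(y) = C1 + Integral(y/cos(y), y)
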